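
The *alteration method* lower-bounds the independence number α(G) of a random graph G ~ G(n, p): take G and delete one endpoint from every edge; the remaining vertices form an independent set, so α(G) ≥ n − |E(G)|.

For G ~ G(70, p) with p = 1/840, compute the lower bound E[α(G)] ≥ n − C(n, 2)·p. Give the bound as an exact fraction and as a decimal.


E[|E(G)|] = C(70, 2)·p = 2415 · (1/840) = 23/8.
E[α(G)] ≥ n − E[|E(G)|] = 70 − 23/8 = 537/8.
Numerically: ≈ 67.1250.
(This is only a lower bound; the true E[α(G)] may be larger.)

E[α(G)] ≥ 537/8 ≈ 67.1250.


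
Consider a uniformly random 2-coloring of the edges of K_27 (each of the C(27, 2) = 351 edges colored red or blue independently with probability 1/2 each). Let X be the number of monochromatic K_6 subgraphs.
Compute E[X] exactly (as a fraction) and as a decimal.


Let X = Σ_S X_S over the C(27, 6) = 296010 subsets S of size 6, where X_S = 1 if the K_6 on S is monochromatic.
For a fixed S, the K_6 on S has C(6, 2) = 15 edges. P[all 15 edges red] = (1/2)^15, and likewise for blue, so P[monochromatic] = 2·(1/2)^15 = 2^{1 − 15} = 1/16384.
Summing: E[X] = C(27, 6) · 2^{1 − 15} = 296010 · 1/16384 = 148005/8192.
Numerically: E[X] ≈ 18.067.

E[X] = C(27,6)·2^(1−C(6,2)) = 148005/8192 ≈ 18.067.


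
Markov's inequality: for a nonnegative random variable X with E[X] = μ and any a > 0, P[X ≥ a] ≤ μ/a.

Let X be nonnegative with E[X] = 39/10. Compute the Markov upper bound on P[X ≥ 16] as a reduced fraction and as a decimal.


μ = E[X] = 39/10, a = 16.
Markov: P[X ≥ 16] ≤ μ/a = (39/10)/16 = 39/160.
Numerically: ≈ 0.24375.
(Since a = 16 > μ = 3.90000, the bound 39/160 is < 1 and informative.)

P[X ≥ 16] ≤ 39/160 ≈ 0.24375.


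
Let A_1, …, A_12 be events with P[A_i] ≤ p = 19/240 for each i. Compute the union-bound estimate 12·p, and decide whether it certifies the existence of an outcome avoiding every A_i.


Union bound: P[∪_{i=1}^{12} A_i] ≤ Σ_i P[A_i] ≤ 12·p = 12·(19/240) = 19/20.
Numerically: 19/20 ≈ 0.950000.
Is 19/20 < 1? YES.
Since P[∪ A_i] ≤ 19/20 < 1, the complement has P[∩ A_i^c] ≥ 1 − 19/20 = 1/20 > 0, so some outcome avoids every A_i.

12·p = 19/20 ≈ 0.950000; existence CERTIFIED by the union bound.


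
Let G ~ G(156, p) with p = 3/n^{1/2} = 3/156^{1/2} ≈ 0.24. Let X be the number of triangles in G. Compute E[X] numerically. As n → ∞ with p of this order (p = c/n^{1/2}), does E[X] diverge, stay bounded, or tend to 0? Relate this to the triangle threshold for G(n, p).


Number of potential triangles: C(156, 3) = 620620.
Each occurs with probability p³ ≈ (0.24)³ ≈ 1.38572e-02.
By linearity: E[X] = C(156, 3)·p³ ≈ 620620 · 1.38572e-02 ≈ 8600.083.
Since α = 1/2 < 1, p = c/n^{1/2} ≫ 1/n is above the triangle threshold p ~ 1/n. Asymptotically E[X] ~ (c³/6)·n^{3(1−α)} = (3³/6)·n^{1.5} → ∞; triangles are abundant w.h.p.

E[X] ≈ 8600.083; in regime p = Θ(1/n^{1/2}) E[X] diverges (above the triangle threshold p ~ 1/n).


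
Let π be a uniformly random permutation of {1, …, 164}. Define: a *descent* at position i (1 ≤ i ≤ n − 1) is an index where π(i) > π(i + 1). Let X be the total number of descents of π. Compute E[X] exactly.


Write X = Σ X_I over i = 1, …, 163, with X_I the indicator of one descent.
There are 163 indicators.
For each fixed i, the pair (π(i), π(i+1)) is a uniformly random ordered pair of distinct values from {1, …, 164}; by symmetry P[π(i) > π(i+1)] = 1/2.
By linearity: E[X] = 163 · (1/2) = (164 − 1) · (1/2) = 163/2 ≈ 81.50000.

E[X] = 163/2 = 81.50000.


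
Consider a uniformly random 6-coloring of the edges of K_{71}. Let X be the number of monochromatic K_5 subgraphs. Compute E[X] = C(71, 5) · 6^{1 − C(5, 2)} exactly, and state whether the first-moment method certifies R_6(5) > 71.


E[X] = C(71, 5) · 6^{1 − 10} = 13019909 · 6^{−9} = 13019909/10077696.
As a reduced fraction: E[X] = 13019909/10077696 ≈ 1.2919529.
Is E[X] < 1? NO.
Since E[X] ≥ 1, the first-moment bound is inconclusive at n = 71; it does NOT by itself certify R_6(5) > 71.

E[X] = 13019909/10077696 ≈ 1.2919529; E[X] ≥ 1; first-moment method inconclusive here.


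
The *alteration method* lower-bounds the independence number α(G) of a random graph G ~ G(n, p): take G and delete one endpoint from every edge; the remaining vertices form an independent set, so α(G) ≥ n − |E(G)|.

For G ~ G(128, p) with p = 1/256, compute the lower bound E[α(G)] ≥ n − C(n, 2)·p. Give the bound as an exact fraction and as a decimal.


E[|E(G)|] = C(128, 2)·p = 8128 · (1/256) = 127/4.
E[α(G)] ≥ n − E[|E(G)|] = 128 − 127/4 = 385/4.
Numerically: ≈ 96.250.
(This is only a lower bound; the true E[α(G)] may be larger.)

E[α(G)] ≥ 385/4 ≈ 96.250.


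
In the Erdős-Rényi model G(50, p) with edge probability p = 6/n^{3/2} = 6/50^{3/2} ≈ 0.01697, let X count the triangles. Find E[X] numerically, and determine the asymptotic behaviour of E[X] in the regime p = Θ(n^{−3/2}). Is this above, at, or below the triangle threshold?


Number of potential triangles: C(50, 3) = 19600.
Each occurs with probability p³ ≈ (0.01697)³ ≈ 4.887522e-06.
By linearity: E[X] = C(50, 3)·p³ ≈ 19600 · 4.887522e-06 ≈ 0.0958.
Since α = 3/2 > 1, p = c/n^{3/2} = o(1/n) is below the triangle threshold p ~ 1/n. Asymptotically E[X] ~ (c³/6)·n^{3(1−α)} = (6³/6)·n^{-1.5} → 0, so by Markov's inequality G has no triangles w.h.p.

E[X] ≈ 0.0958; in regime p = Θ(1/n^{3/2}) E[X] tends to 0 (below the triangle threshold p ~ 1/n).


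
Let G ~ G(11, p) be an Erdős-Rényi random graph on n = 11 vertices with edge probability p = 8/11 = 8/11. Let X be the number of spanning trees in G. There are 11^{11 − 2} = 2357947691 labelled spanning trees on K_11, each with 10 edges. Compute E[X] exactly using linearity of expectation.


K_11 has 11^{11 − 2} = 2357947691 labelled spanning trees.
For each such spanning tree H, let X_H = 1 if all 10 edges of H are present in G. Then P[X_H = 1] = p^{10} = (8/11)^{10} = 1073741824/25937424601.
By linearity of expectation: E[X] = Σ_H E[X_H] = 2357947691 · p^{10} = 2357947691 · 1073741824/25937424601 = 1073741824/11.
Numerically: E[X] ≈ 9.76129e+07.

E[X] = 2357947691 · (8/11)^{10} = 1073741824/11 ≈ 9.76129e+07.


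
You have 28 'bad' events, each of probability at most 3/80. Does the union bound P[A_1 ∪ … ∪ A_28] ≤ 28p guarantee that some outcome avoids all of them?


Union bound: P[∪_{i=1}^{28} A_i] ≤ Σ_i P[A_i] ≤ 28·p = 28·(3/80) = 21/20.
Numerically: 21/20 ≈ 1.05000.
Is 21/20 < 1? NO.
Since the bound 21/20 is ≥ 1, the union bound is uninformative here; it does NOT by itself certify existence.

28·p = 21/20 ≈ 1.05000; existence NOT certified by the union bound.


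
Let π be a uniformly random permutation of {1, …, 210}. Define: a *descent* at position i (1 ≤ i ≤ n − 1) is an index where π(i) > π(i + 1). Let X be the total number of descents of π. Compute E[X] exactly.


Write X = Σ X_I over i = 1, …, 209, with X_I the indicator of one descent.
There are 209 indicators.
For each fixed i, the pair (π(i), π(i+1)) is a uniformly random ordered pair of distinct values from {1, …, 210}; by symmetry P[π(i) > π(i+1)] = 1/2.
By linearity: E[X] = 209 · (1/2) = (210 − 1) · (1/2) = 209/2 ≈ 104.5000.

E[X] = 209/2 = 104.5000.


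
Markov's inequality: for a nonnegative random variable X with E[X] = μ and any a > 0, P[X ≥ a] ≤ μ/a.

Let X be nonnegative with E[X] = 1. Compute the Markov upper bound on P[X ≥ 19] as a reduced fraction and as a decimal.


μ = E[X] = 1, a = 19.
Markov: P[X ≥ 19] ≤ μ/a = (1)/19 = 1/19.
Numerically: ≈ 0.05263.
(Since a = 19 > μ = 1.00000, the bound 1/19 is < 1 and informative.)

P[X ≥ 19] ≤ 1/19 ≈ 0.05263.


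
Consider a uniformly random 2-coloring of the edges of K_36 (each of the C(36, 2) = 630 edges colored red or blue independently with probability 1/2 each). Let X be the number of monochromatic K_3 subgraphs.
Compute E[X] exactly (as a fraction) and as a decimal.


Let X = Σ_S X_S over the C(36, 3) = 7140 subsets S of size 3, where X_S = 1 if the K_3 on S is monochromatic.
For a fixed S, the K_3 on S has C(3, 2) = 3 edges. P[all 3 edges red] = (1/2)^3, and likewise for blue, so P[monochromatic] = 2·(1/2)^3 = 2^{1 − 3} = 1/4.
By linearity of expectation: E[X] = C(36, 3) · 2^{1 − 3} = 7140 · 1/4 = 1785.
Numerically: E[X] ≈ 1785.000000.

E[X] = C(36,3)·2^(1−C(3,2)) = 1785 ≈ 1785.000000.


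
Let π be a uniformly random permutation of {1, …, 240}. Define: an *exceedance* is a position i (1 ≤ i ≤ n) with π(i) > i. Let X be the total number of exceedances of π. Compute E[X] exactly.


Write X = Σ_{i=1}^{240} X_i, where X_i = 1_{π(i) > i}.
For each fixed i, π(i) is uniform over {1, …, 240} (marginal of a uniform permutation), so P[π(i) > i] = (n − i)/n. Summing: Σ_{i=1}^{240} (n − i)/n = (0 + 1 + … + 239)/240 = 240(240 − 1)/(2·240) = (240 − 1)/2.
Hence E[X] = Σ_{i=1}^{240} (240 − i)/240 = 239/2 ≈ 119.500000.

E[X] = 239/2 = 119.500000.


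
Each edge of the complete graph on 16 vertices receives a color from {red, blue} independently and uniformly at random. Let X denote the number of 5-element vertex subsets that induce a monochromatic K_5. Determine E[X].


Let X = Σ_S X_S over the C(16, 5) = 4368 subsets S of size 5, where X_S = 1 if the K_5 on S is monochromatic.
For a fixed S, the K_5 on S has C(5, 2) = 10 edges. P[all 10 edges red] = (1/2)^10, and likewise for blue, so P[monochromatic] = 2·(1/2)^10 = 2^{1 − 10} = 1/512.
Summing: E[X] = C(16, 5) · 2^{1 − 10} = 4368 · 1/512 = 273/32.
Numerically: E[X] ≈ 8.5312.

E[X] = C(16,5)·2^(1−C(5,2)) = 273/32 ≈ 8.5312.


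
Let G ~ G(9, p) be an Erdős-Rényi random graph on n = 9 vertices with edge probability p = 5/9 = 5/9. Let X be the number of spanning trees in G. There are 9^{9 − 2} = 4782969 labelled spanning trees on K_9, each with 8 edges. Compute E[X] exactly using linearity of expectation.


K_9 has 9^{9 − 2} = 4782969 labelled spanning trees.
For each such spanning tree H, let X_H = 1 if all 8 edges of H are present in G. Then P[X_H = 1] = p^{8} = (5/9)^{8} = 390625/43046721.
Summing the indicators: E[X] = Σ_H E[X_H] = 4782969 · p^{8} = 4782969 · 390625/43046721 = 390625/9.
Numerically: E[X] ≈ 43402.8.

E[X] = 4782969 · (5/9)^{8} = 390625/9 ≈ 43402.8.


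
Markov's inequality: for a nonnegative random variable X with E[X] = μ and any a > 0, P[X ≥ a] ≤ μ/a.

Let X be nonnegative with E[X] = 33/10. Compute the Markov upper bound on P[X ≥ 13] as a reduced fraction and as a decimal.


μ = E[X] = 33/10, a = 13.
Markov: P[X ≥ 13] ≤ μ/a = (33/10)/13 = 33/130.
Numerically: ≈ 0.25385.
(Since a = 13 > μ = 3.30000, the bound 33/130 is < 1 and informative.)

P[X ≥ 13] ≤ 33/130 ≈ 0.25385.


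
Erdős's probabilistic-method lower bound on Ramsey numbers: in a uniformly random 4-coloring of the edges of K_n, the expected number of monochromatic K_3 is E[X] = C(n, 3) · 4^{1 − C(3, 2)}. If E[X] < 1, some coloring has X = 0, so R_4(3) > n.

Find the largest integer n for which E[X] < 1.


We need C(n, 3) · 4^{1 − 3} < 1, i.e. C(n, 3) < 4^{3 − 1} = 16.
Check values of n near the boundary:
  n = 3: C(3, 3) = 1; 1 < 16? YES
  n = 4: C(4, 3) = 4; 4 < 16? YES
  n = 5: C(5, 3) = 10; 10 < 16? YES
  n = 6: C(6, 3) = 20; 20 < 16? NO
  n = 7: C(7, 3) = 35; 35 < 16? NO
The largest n with C(n, 3) < 16 is n = 5 (where E[X] = 5/8 ≈ 0.6250). Hence R_4(3) > 5, i.e. R_4(3) ≥ 6.

Largest n = 5; hence R_4(3) > 5.


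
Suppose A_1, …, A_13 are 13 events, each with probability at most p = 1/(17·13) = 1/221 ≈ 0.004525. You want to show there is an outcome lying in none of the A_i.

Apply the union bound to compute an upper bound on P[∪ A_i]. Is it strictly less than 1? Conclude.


Union bound: P[∪_{i=1}^{13} A_i] ≤ Σ_i P[A_i] ≤ 13·p = 13·(1/221) = 1/17.
Numerically: 1/17 ≈ 0.058824.
Is 1/17 < 1? YES.
Since P[∪ A_i] ≤ 1/17 < 1, the complement has P[∩ A_i^c] ≥ 1 − 1/17 = 16/17 > 0, so some outcome avoids every A_i.

13·p = 1/17 ≈ 0.058824; existence CERTIFIED by the union bound.


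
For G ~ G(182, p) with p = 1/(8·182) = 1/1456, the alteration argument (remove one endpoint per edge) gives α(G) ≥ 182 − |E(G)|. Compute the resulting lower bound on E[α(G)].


E[|E(G)|] = C(182, 2)·p = 16471 · (1/1456) = 181/16.
E[α(G)] ≥ n − E[|E(G)|] = 182 − 181/16 = 2731/16.
Numerically: ≈ 170.688.
(This is only a lower bound; the true E[α(G)] may be larger.)

E[α(G)] ≥ 2731/16 ≈ 170.688.


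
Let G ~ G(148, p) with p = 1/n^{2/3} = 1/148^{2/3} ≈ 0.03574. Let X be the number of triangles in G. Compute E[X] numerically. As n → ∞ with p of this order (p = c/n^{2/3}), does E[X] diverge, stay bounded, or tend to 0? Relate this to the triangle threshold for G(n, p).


Number of potential triangles: C(148, 3) = 529396.
Each occurs with probability p³ ≈ (0.03574)³ ≈ 4.5653762e-05.
By linearity: E[X] = C(148, 3)·p³ ≈ 529396 · 4.5653762e-05 ≈ 24.16892.
Since α = 2/3 < 1, p = c/n^{2/3} ≫ 1/n is above the triangle threshold p ~ 1/n. Asymptotically E[X] ~ (c³/6)·n^{3(1−α)} = (1³/6)·n^{1} → ∞; triangles are abundant w.h.p.

E[X] ≈ 24.16892; in regime p = Θ(1/n^{2/3}) E[X] diverges (above the triangle threshold p ~ 1/n).


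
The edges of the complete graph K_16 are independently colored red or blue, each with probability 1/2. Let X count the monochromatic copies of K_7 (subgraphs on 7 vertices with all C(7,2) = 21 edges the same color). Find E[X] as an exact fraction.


Let X = Σ_S X_S over the C(16, 7) = 11440 subsets S of size 7, where X_S = 1 if the K_7 on S is monochromatic.
For a fixed S, the K_7 on S has C(7, 2) = 21 edges. P[all 21 edges red] = (1/2)^21, and likewise for blue, so P[monochromatic] = 2·(1/2)^21 = 2^{1 − 21} = 1/1048576.
By linearity: E[X] = C(16, 7) · 2^{1 − 21} = 11440 · 1/1048576 = 715/65536.
Numerically: E[X] ≈ 0.01091.

E[X] = C(16,7)·2^(1−C(7,2)) = 715/65536 ≈ 0.01091.


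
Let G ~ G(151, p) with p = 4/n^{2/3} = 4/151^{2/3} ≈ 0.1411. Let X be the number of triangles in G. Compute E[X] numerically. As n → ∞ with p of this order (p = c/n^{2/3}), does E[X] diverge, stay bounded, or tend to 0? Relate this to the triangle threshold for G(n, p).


Number of potential triangles: C(151, 3) = 562475.
Each occurs with probability p³ ≈ (0.1411)³ ≈ 2.806894e-03.
By linearity: E[X] = C(151, 3)·p³ ≈ 562475 · 2.806894e-03 ≈ 1578.8079.
Since α = 2/3 < 1, p = c/n^{2/3} ≫ 1/n is above the triangle threshold p ~ 1/n. Asymptotically E[X] ~ (c³/6)·n^{3(1−α)} = (4³/6)·n^{1} → ∞; triangles are abundant w.h.p.

E[X] ≈ 1578.8079; in regime p = Θ(1/n^{2/3}) E[X] diverges (above the triangle threshold p ~ 1/n).


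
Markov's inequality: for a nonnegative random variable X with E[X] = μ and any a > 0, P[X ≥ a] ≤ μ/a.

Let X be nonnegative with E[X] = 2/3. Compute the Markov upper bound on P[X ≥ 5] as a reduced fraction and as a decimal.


μ = E[X] = 2/3, a = 5.
Markov: P[X ≥ 5] ≤ μ/a = (2/3)/5 = 2/15.
Numerically: ≈ 0.133.
(Since a = 5 > μ = 0.667, the bound 2/15 is < 1 and informative.)

P[X ≥ 5] ≤ 2/15 ≈ 0.133.


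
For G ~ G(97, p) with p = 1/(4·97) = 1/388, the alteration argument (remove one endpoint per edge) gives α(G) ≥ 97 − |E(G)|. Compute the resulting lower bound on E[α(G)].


E[|E(G)|] = C(97, 2)·p = 4656 · (1/388) = 12.
E[α(G)] ≥ n − E[|E(G)|] = 97 − 12 = 85.
Numerically: ≈ 85.00000.
(This is only a lower bound; the true E[α(G)] may be larger.)

E[α(G)] ≥ 85 ≈ 85.00000.


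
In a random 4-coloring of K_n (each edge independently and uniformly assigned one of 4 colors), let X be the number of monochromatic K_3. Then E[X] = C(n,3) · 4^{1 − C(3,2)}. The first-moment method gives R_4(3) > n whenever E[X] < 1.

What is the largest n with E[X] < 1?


We need C(n, 3) · 4^{1 − 3} < 1, i.e. C(n, 3) < 4^{3 − 1} = 16.
Check values of n near the boundary:
  n = 3: C(3, 3) = 1; 1 < 16? YES
  n = 4: C(4, 3) = 4; 4 < 16? YES
  n = 5: C(5, 3) = 10; 10 < 16? YES
  n = 6: C(6, 3) = 20; 20 < 16? NO
  n = 7: C(7, 3) = 35; 35 < 16? NO
  n = 8: C(8, 3) = 56; 56 < 16? NO
The largest n with C(n, 3) < 16 is n = 5 (where E[X] = 5/8 ≈ 0.62500). Hence R_4(3) > 5, i.e. R_4(3) ≥ 6.

Largest n = 5; hence R_4(3) > 5.


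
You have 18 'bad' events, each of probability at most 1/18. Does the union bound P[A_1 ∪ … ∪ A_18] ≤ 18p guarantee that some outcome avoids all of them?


Union bound: P[∪_{i=1}^{18} A_i] ≤ Σ_i P[A_i] ≤ 18·p = 18·(1/18) = 1.
Numerically: 1 ≈ 1.0000000.
Is 1 < 1? NO.
Since the bound 1 is ≥ 1, the union bound is uninformative here; it does NOT by itself certify existence.

18·p = 1 ≈ 1.0000000; existence NOT certified by the union bound.


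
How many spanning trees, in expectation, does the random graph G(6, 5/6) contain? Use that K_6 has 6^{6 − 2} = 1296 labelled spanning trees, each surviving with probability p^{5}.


K_6 has 6^{6 − 2} = 1296 labelled spanning trees.
For each such spanning tree H, let X_H = 1 if all 5 edges of H are present in G. Then P[X_H = 1] = p^{5} = (5/6)^{5} = 3125/7776.
By linearity of expectation: E[X] = Σ_H E[X_H] = 1296 · p^{5} = 1296 · 3125/7776 = 3125/6.
Numerically: E[X] ≈ 521.

E[X] = 1296 · (5/6)^{5} = 3125/6 ≈ 521.


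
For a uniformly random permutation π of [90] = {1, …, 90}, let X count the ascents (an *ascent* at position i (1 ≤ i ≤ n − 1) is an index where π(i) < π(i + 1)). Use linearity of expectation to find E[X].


Write X = Σ X_I over i = 1, …, 89, with X_I the indicator of one ascent.
There are 89 indicators.
For each fixed i, the pair (π(i), π(i+1)) is a uniformly random ordered pair of distinct values from {1, …, 90}; by symmetry P[π(i) < π(i+1)] = 1/2.
By linearity: E[X] = 89 · (1/2) = (90 − 1) · (1/2) = 89/2 ≈ 44.50000.

E[X] = 89/2 = 44.50000.


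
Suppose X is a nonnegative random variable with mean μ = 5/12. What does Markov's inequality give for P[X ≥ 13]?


μ = E[X] = 5/12, a = 13.
Markov: P[X ≥ 13] ≤ μ/a = (5/12)/13 = 5/156.
Numerically: ≈ 0.032.
(Since a = 13 > μ = 0.417, the bound 5/156 is < 1 and informative.)

P[X ≥ 13] ≤ 5/156 ≈ 0.032.


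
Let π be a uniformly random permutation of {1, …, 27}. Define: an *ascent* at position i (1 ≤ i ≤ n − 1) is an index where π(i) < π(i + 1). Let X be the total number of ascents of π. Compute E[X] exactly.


Write X = Σ X_I over i = 1, …, 26, with X_I the indicator of one ascent.
There are 26 indicators.
For each fixed i, the pair (π(i), π(i+1)) is a uniformly random ordered pair of distinct values from {1, …, 27}; by symmetry P[π(i) < π(i+1)] = 1/2.
By linearity: E[X] = 26 · (1/2) = (27 − 1) · (1/2) = 13 ≈ 13.00000.

E[X] = 13 = 13.00000.


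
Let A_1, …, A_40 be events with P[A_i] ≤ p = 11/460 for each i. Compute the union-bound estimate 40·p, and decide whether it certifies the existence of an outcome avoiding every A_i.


Union bound: P[∪_{i=1}^{40} A_i] ≤ Σ_i P[A_i] ≤ 40·p = 40·(11/460) = 22/23.
Numerically: 22/23 ≈ 0.957.
Is 22/23 < 1? YES.
Since P[∪ A_i] ≤ 22/23 < 1, the complement has P[∩ A_i^c] ≥ 1 − 22/23 = 1/23 > 0, so some outcome avoids every A_i.

40·p = 22/23 ≈ 0.957; existence CERTIFIED by the union bound.


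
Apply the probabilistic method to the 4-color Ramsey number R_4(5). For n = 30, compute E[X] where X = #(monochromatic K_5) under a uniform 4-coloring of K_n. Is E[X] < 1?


E[X] = C(30, 5) · 4^{1 − 10} = 142506 · 4^{−9} = 142506/262144.
As a reduced fraction: E[X] = 71253/131072 ≈ 0.54362.
Is E[X] < 1? YES.
Since E[X] < 1, there exists a 4-coloring of K_{30} with no monochromatic K_5; hence R_4(5) > 30.

E[X] = 71253/131072 ≈ 0.54362; E[X] < 1, so R_4(5) > 30.


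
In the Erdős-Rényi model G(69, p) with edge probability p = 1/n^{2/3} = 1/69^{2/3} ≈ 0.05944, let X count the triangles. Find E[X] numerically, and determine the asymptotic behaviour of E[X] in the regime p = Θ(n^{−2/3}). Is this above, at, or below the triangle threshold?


Number of potential triangles: C(69, 3) = 52394.
Each occurs with probability p³ ≈ (0.05944)³ ≈ 2.100399e-04.
By linearity: E[X] = C(69, 3)·p³ ≈ 52394 · 2.100399e-04 ≈ 11.0048.
Since α = 2/3 < 1, p = c/n^{2/3} ≫ 1/n is above the triangle threshold p ~ 1/n. Asymptotically E[X] ~ (c³/6)·n^{3(1−α)} = (1³/6)·n^{1} → ∞; triangles are abundant w.h.p.

E[X] ≈ 11.0048; in regime p = Θ(1/n^{2/3}) E[X] diverges (above the triangle threshold p ~ 1/n).


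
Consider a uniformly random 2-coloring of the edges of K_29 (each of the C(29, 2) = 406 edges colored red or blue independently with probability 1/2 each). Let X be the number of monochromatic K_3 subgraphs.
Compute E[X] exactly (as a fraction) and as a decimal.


Let X = Σ_S X_S over the C(29, 3) = 3654 subsets S of size 3, where X_S = 1 if the K_3 on S is monochromatic.
For a fixed S, the K_3 on S has C(3, 2) = 3 edges. P[all 3 edges red] = (1/2)^3, and likewise for blue, so P[monochromatic] = 2·(1/2)^3 = 2^{1 − 3} = 1/4.
Summing: E[X] = C(29, 3) · 2^{1 − 3} = 3654 · 1/4 = 1827/2.
Numerically: E[X] ≈ 913.50000.

E[X] = C(29,3)·2^(1−C(3,2)) = 1827/2 ≈ 913.50000.


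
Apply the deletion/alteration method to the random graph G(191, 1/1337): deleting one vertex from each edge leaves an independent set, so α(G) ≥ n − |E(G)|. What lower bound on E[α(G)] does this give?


E[|E(G)|] = C(191, 2)·p = 18145 · (1/1337) = 95/7.
E[α(G)] ≥ n − E[|E(G)|] = 191 − 95/7 = 1242/7.
Numerically: ≈ 177.429.
(This is only a lower bound; the true E[α(G)] may be larger.)

E[α(G)] ≥ 1242/7 ≈ 177.429.


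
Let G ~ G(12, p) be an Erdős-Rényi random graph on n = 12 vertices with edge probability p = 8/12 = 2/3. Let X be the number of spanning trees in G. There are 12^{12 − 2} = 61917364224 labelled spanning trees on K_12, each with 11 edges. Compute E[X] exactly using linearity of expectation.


K_12 has 12^{12 − 2} = 61917364224 labelled spanning trees.
For each such spanning tree H, let X_H = 1 if all 11 edges of H are present in G. Then P[X_H = 1] = p^{11} = (2/3)^{11} = 2048/177147.
Summing the indicators: E[X] = Σ_H E[X_H] = 61917364224 · p^{11} = 61917364224 · 2048/177147 = 2147483648/3.
Numerically: E[X] ≈ 7.16e+08.

E[X] = 61917364224 · (2/3)^{11} = 2147483648/3 ≈ 7.16e+08.


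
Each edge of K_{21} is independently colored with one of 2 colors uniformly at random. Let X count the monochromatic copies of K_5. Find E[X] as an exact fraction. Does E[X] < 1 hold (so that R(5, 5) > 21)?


E[X] = C(21, 5) · 2^{1 − 10} = 20349 · 2^{−9} = 20349/512.
As a reduced fraction: E[X] = 20349/512 ≈ 39.744141.
Is E[X] < 1? NO.
Since E[X] ≥ 1, the first-moment bound is inconclusive at n = 21; it does NOT by itself certify R(5, 5) > 21.

E[X] = 20349/512 ≈ 39.744141; E[X] ≥ 1; first-moment method inconclusive here.


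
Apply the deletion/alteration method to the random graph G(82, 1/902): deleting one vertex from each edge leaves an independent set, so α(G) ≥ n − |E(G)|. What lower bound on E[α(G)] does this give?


E[|E(G)|] = C(82, 2)·p = 3321 · (1/902) = 81/22.
E[α(G)] ≥ n − E[|E(G)|] = 82 − 81/22 = 1723/22.
Numerically: ≈ 78.3182.
(This is only a lower bound; the true E[α(G)] may be larger.)

E[α(G)] ≥ 1723/22 ≈ 78.3182.


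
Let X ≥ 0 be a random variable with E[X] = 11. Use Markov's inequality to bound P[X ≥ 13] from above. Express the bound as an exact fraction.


μ = E[X] = 11, a = 13.
Markov: P[X ≥ 13] ≤ μ/a = (11)/13 = 11/13.
Numerically: ≈ 0.8462.
(Since a = 13 > μ = 11.0000, the bound 11/13 is < 1 and informative.)

P[X ≥ 13] ≤ 11/13 ≈ 0.8462.


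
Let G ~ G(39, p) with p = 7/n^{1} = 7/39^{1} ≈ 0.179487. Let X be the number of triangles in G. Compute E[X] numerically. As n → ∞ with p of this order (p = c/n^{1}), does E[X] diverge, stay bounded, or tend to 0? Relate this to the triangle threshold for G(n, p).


Number of potential triangles: C(39, 3) = 9139.
Each occurs with probability p³ ≈ (0.179487)³ ≈ 5.78229572e-03.
By linearity: E[X] = C(39, 3)·p³ ≈ 9139 · 5.78229572e-03 ≈ 52.844401.
Here α = 1, so p = 7/n is exactly at the triangle threshold p ~ 1/n. Asymptotically E[X] → c³/6 = 7³/6 = 343/6 ≈ 57.166667, a bounded constant. In this regime the triangle count is asymptotically Poisson(c³/6).

E[X] ≈ 52.844401; in regime p = Θ(1/n^{1}) E[X] stays bounded (at the triangle threshold p ~ 1/n).


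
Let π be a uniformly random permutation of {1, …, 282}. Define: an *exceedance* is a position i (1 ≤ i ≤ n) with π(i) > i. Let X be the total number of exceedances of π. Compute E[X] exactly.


Write X = Σ_{i=1}^{282} X_i, where X_i = 1_{π(i) > i}.
For each fixed i, π(i) is uniform over {1, …, 282} (marginal of a uniform permutation), so P[π(i) > i] = (n − i)/n. Summing: Σ_{i=1}^{282} (n − i)/n = (0 + 1 + … + 281)/282 = 282(282 − 1)/(2·282) = (282 − 1)/2.
Hence E[X] = Σ_{i=1}^{282} (282 − i)/282 = 281/2 ≈ 140.500000.

E[X] = 281/2 = 140.500000.


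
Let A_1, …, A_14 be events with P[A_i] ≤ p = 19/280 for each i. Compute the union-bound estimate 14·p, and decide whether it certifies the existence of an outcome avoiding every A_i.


Union bound: P[∪_{i=1}^{14} A_i] ≤ Σ_i P[A_i] ≤ 14·p = 14·(19/280) = 19/20.
Numerically: 19/20 ≈ 0.9500.
Is 19/20 < 1? YES.
Since P[∪ A_i] ≤ 19/20 < 1, the complement has P[∩ A_i^c] ≥ 1 − 19/20 = 1/20 > 0, so some outcome avoids every A_i.

14·p = 19/20 ≈ 0.9500; existence CERTIFIED by the union bound.


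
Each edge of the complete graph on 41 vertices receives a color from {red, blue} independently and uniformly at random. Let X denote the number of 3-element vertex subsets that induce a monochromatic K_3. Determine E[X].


Let X = Σ_S X_S over the C(41, 3) = 10660 subsets S of size 3, where X_S = 1 if the K_3 on S is monochromatic.
For a fixed S, the K_3 on S has C(3, 2) = 3 edges. P[all 3 edges red] = (1/2)^3, and likewise for blue, so P[monochromatic] = 2·(1/2)^3 = 2^{1 − 3} = 1/4.
By linearity of expectation: E[X] = C(41, 3) · 2^{1 − 3} = 10660 · 1/4 = 2665.
Numerically: E[X] ≈ 2665.000000.

E[X] = C(41,3)·2^(1−C(3,2)) = 2665 ≈ 2665.000000.


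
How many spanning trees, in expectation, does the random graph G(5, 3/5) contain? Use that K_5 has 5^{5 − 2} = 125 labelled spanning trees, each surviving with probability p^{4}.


K_5 has 5^{5 − 2} = 125 labelled spanning trees.
For each such spanning tree H, let X_H = 1 if all 4 edges of H are present in G. Then P[X_H = 1] = p^{4} = (3/5)^{4} = 81/625.
By linearity of expectation: E[X] = Σ_H E[X_H] = 125 · p^{4} = 125 · 81/625 = 81/5.
Numerically: E[X] ≈ 16.2.

E[X] = 125 · (3/5)^{4} = 81/5 ≈ 16.2.


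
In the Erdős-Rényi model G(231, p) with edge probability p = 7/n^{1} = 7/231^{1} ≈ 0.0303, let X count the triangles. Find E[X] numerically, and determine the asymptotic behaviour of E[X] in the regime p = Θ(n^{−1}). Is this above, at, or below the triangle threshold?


Number of potential triangles: C(231, 3) = 2027795.
Each occurs with probability p³ ≈ (0.0303)³ ≈ 2.782647e-05.
By linearity: E[X] = C(231, 3)·p³ ≈ 2027795 · 2.782647e-05 ≈ 56.4264.
Here α = 1, so p = 7/n is exactly at the triangle threshold p ~ 1/n. Asymptotically E[X] → c³/6 = 7³/6 = 343/6 ≈ 57.1667, a bounded constant. In this regime the triangle count is asymptotically Poisson(c³/6).

E[X] ≈ 56.4264; in regime p = Θ(1/n^{1}) E[X] stays bounded (at the triangle threshold p ~ 1/n).


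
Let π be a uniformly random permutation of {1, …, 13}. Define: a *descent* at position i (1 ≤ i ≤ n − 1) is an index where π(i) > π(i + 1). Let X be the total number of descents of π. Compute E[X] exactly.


Write X = Σ X_I over i = 1, …, 12, with X_I the indicator of one descent.
There are 12 indicators.
For each fixed i, the pair (π(i), π(i+1)) is a uniformly random ordered pair of distinct values from {1, …, 13}; by symmetry P[π(i) > π(i+1)] = 1/2.
By linearity: E[X] = 12 · (1/2) = (13 − 1) · (1/2) = 6 ≈ 6.000000.

E[X] = 6 = 6.000000.


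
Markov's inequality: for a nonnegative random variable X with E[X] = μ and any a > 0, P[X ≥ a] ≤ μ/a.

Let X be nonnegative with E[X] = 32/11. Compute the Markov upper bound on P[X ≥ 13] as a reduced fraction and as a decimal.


μ = E[X] = 32/11, a = 13.
Markov: P[X ≥ 13] ≤ μ/a = (32/11)/13 = 32/143.
Numerically: ≈ 0.223776.
(Since a = 13 > μ = 2.909091, the bound 32/143 is < 1 and informative.)

P[X ≥ 13] ≤ 32/143 ≈ 0.223776.


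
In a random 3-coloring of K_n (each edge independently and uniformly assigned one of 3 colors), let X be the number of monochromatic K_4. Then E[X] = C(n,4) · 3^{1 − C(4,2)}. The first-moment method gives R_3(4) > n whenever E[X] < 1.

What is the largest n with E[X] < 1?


We need C(n, 4) · 3^{1 − 6} < 1, i.e. C(n, 4) < 3^{6 − 1} = 243.
Check values of n near the boundary:
  n = 5: C(5, 4) = 5; 5 < 243? YES
  n = 6: C(6, 4) = 15; 15 < 243? YES
  n = 7: C(7, 4) = 35; 35 < 243? YES
  n = 8: C(8, 4) = 70; 70 < 243? YES
  n = 9: C(9, 4) = 126; 126 < 243? YES
  n = 10: C(10, 4) = 210; 210 < 243? YES
  n = 11: C(11, 4) = 330; 330 < 243? NO
  n = 12: C(12, 4) = 495; 495 < 243? NO
  n = 13: C(13, 4) = 715; 715 < 243? NO
The largest n with C(n, 4) < 243 is n = 10 (where E[X] = 70/81 ≈ 0.8641975). Hence R_3(4) > 10, i.e. R_3(4) ≥ 11.

Largest n = 10; hence R_3(4) > 10.


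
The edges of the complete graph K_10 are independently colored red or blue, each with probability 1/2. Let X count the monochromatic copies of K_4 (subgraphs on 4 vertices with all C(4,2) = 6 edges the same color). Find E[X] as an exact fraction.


Let X = Σ_S X_S over the C(10, 4) = 210 subsets S of size 4, where X_S = 1 if the K_4 on S is monochromatic.
For a fixed S, the K_4 on S has C(4, 2) = 6 edges. P[all 6 edges red] = (1/2)^6, and likewise for blue, so P[monochromatic] = 2·(1/2)^6 = 2^{1 − 6} = 1/32.
By linearity of expectation: E[X] = C(10, 4) · 2^{1 − 6} = 210 · 1/32 = 105/16.
Numerically: E[X] ≈ 6.562500.

E[X] = C(10,4)·2^(1−C(4,2)) = 105/16 ≈ 6.562500.


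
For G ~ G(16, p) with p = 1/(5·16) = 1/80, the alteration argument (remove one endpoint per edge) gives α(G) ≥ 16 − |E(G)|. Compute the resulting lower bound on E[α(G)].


E[|E(G)|] = C(16, 2)·p = 120 · (1/80) = 3/2.
E[α(G)] ≥ n − E[|E(G)|] = 16 − 3/2 = 29/2.
Numerically: ≈ 14.50000.
(This is only a lower bound; the true E[α(G)] may be larger.)

E[α(G)] ≥ 29/2 ≈ 14.50000.


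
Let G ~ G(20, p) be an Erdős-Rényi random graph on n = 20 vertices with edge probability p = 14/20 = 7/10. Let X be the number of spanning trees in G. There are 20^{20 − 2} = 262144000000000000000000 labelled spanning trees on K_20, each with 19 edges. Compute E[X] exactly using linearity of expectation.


K_20 has 20^{20 − 2} = 262144000000000000000000 labelled spanning trees.
For each such spanning tree H, let X_H = 1 if all 19 edges of H are present in G. Then P[X_H = 1] = p^{19} = (7/10)^{19} = 11398895185373143/10000000000000000000.
Summing the indicators: E[X] = Σ_H E[X_H] = 262144000000000000000000 · p^{19} = 262144000000000000000000 · 11398895185373143/10000000000000000000 = 1494075989737228599296/5.
Numerically: E[X] ≈ 2.9882e+20.

E[X] = 262144000000000000000000 · (7/10)^{19} = 1494075989737228599296/5 ≈ 2.9882e+20.


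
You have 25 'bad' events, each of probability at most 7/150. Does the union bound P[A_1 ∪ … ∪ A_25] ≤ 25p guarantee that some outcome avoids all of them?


Union bound: P[∪_{i=1}^{25} A_i] ≤ Σ_i P[A_i] ≤ 25·p = 25·(7/150) = 7/6.
Numerically: 7/6 ≈ 1.16667.
Is 7/6 < 1? NO.
Since the bound 7/6 is ≥ 1, the union bound is uninformative here; it does NOT by itself certify existence.

25·p = 7/6 ≈ 1.16667; existence NOT certified by the union bound.


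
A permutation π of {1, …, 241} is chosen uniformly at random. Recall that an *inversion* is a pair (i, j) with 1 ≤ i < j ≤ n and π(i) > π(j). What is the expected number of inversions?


Write X = Σ X_I over the C(241, 2) = 28920 pairs i < j, with X_I the indicator of one inversion.
There are 28920 indicators.
For each fixed pair i < j, the values π(i) and π(j) are two distinct elements of {1, …, 241} in uniformly random order; by symmetry P[π(i) > π(j)] = 1/2.
By linearity: E[X] = 28920 · (1/2) = C(241, 2) · (1/2) = 28920/2 = 14460 ≈ 14460.0000.

E[X] = 14460 = 14460.0000.


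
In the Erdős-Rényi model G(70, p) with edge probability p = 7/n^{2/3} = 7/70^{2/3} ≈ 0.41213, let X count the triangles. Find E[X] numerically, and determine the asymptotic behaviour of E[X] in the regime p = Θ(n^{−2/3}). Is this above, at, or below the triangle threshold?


Number of potential triangles: C(70, 3) = 54740.
Each occurs with probability p³ ≈ (0.41213)³ ≈ 7.0000000e-02.
By linearity: E[X] = C(70, 3)·p³ ≈ 54740 · 7.0000000e-02 ≈ 3831.80000.
Since α = 2/3 < 1, p = c/n^{2/3} ≫ 1/n is above the triangle threshold p ~ 1/n. Asymptotically E[X] ~ (c³/6)·n^{3(1−α)} = (7³/6)·n^{1} → ∞; triangles are abundant w.h.p.

E[X] ≈ 3831.80000; in regime p = Θ(1/n^{2/3}) E[X] diverges (above the triangle threshold p ~ 1/n).


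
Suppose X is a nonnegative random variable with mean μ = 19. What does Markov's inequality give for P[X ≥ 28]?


μ = E[X] = 19, a = 28.
Markov: P[X ≥ 28] ≤ μ/a = (19)/28 = 19/28.
Numerically: ≈ 0.6786.
(Since a = 28 > μ = 19.0000, the bound 19/28 is < 1 and informative.)

P[X ≥ 28] ≤ 19/28 ≈ 0.6786.


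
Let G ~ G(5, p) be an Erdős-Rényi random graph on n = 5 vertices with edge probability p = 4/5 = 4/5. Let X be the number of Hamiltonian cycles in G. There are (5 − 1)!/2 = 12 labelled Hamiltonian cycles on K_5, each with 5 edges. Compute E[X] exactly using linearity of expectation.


K_5 has (5 − 1)!/2 = 12 labelled Hamiltonian cycles.
For each such Hamiltonian cycle H, let X_H = 1 if all 5 edges of H are present in G. Then P[X_H = 1] = p^{5} = (4/5)^{5} = 1024/3125.
Summing the indicators: E[X] = Σ_H E[X_H] = 12 · p^{5} = 12 · 1024/3125 = 12288/3125.
Numerically: E[X] ≈ 3.93216.

E[X] = 12 · (4/5)^{5} = 12288/3125 ≈ 3.93216.


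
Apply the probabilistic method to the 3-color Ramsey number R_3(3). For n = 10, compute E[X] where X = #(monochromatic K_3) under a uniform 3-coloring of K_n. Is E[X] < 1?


E[X] = C(10, 3) · 3^{1 − 3} = 120 · 3^{−2} = 120/9.
As a reduced fraction: E[X] = 40/3 ≈ 13.333.
Is E[X] < 1? NO.
Since E[X] ≥ 1, the first-moment bound is inconclusive at n = 10; it does NOT by itself certify R_3(3) > 10.

E[X] = 40/3 ≈ 13.333; E[X] ≥ 1; first-moment method inconclusive here.


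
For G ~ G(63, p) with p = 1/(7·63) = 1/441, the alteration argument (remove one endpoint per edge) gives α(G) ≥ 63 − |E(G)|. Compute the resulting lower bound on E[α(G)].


E[|E(G)|] = C(63, 2)·p = 1953 · (1/441) = 31/7.
E[α(G)] ≥ n − E[|E(G)|] = 63 − 31/7 = 410/7.
Numerically: ≈ 58.5714.
(This is only a lower bound; the true E[α(G)] may be larger.)

E[α(G)] ≥ 410/7 ≈ 58.5714.


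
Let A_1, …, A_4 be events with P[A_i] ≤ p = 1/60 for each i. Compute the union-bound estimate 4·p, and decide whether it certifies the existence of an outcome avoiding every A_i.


Union bound: P[∪_{i=1}^{4} A_i] ≤ Σ_i P[A_i] ≤ 4·p = 4·(1/60) = 1/15.
Numerically: 1/15 ≈ 0.066667.
Is 1/15 < 1? YES.
Since P[∪ A_i] ≤ 1/15 < 1, the complement has P[∩ A_i^c] ≥ 1 − 1/15 = 14/15 > 0, so some outcome avoids every A_i.

4·p = 1/15 ≈ 0.066667; existence CERTIFIED by the union bound.


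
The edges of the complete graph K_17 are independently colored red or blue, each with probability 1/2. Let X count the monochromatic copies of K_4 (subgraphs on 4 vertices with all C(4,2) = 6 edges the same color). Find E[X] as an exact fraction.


Let X = Σ_S X_S over the C(17, 4) = 2380 subsets S of size 4, where X_S = 1 if the K_4 on S is monochromatic.
For a fixed S, the K_4 on S has C(4, 2) = 6 edges. P[all 6 edges red] = (1/2)^6, and likewise for blue, so P[monochromatic] = 2·(1/2)^6 = 2^{1 − 6} = 1/32.
By linearity of expectation: E[X] = C(17, 4) · 2^{1 − 6} = 2380 · 1/32 = 595/8.
Numerically: E[X] ≈ 74.375.

E[X] = C(17,4)·2^(1−C(4,2)) = 595/8 ≈ 74.375.


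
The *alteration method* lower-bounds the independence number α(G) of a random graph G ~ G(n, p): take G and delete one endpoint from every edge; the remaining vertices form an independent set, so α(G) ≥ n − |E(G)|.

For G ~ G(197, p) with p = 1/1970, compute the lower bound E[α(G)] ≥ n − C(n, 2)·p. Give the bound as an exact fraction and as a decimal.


E[|E(G)|] = C(197, 2)·p = 19306 · (1/1970) = 49/5.
E[α(G)] ≥ n − E[|E(G)|] = 197 − 49/5 = 936/5.
Numerically: ≈ 187.20000.
(This is only a lower bound; the true E[α(G)] may be larger.)

E[α(G)] ≥ 936/5 ≈ 187.20000.


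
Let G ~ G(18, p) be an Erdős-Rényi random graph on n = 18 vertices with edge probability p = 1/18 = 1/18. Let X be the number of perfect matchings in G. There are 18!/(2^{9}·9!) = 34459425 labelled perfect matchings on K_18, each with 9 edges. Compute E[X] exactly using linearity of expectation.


K_18 has 18!/(2^{9}·9!) = 34459425 labelled perfect matchings.
For each such perfect matching H, let X_H = 1 if all 9 edges of H are present in G. Then P[X_H = 1] = p^{9} = (1/18)^{9} = 1/198359290368.
Summing the indicators: E[X] = Σ_H E[X_H] = 34459425 · p^{9} = 34459425 · 1/198359290368 = 425425/2448880128.
Numerically: E[X] ≈ 0.000173722.

E[X] = 34459425 · (1/18)^{9} = 425425/2448880128 ≈ 0.000173722.


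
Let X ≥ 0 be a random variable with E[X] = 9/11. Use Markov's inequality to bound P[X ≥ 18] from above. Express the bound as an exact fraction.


μ = E[X] = 9/11, a = 18.
Markov: P[X ≥ 18] ≤ μ/a = (9/11)/18 = 1/22.
Numerically: ≈ 0.04545.
(Since a = 18 > μ = 0.81818, the bound 1/22 is < 1 and informative.)

P[X ≥ 18] ≤ 1/22 ≈ 0.04545.


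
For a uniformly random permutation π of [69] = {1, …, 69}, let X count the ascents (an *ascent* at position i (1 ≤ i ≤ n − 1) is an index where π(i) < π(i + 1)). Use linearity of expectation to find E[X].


Write X = Σ X_I over i = 1, …, 68, with X_I the indicator of one ascent.
There are 68 indicators.
For each fixed i, the pair (π(i), π(i+1)) is a uniformly random ordered pair of distinct values from {1, …, 69}; by symmetry P[π(i) < π(i+1)] = 1/2.
By linearity: E[X] = 68 · (1/2) = (69 − 1) · (1/2) = 34 ≈ 34.000.

E[X] = 34 = 34.000.


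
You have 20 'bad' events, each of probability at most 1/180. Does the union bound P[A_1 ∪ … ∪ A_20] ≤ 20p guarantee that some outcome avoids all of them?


Union bound: P[∪_{i=1}^{20} A_i] ≤ Σ_i P[A_i] ≤ 20·p = 20·(1/180) = 1/9.
Numerically: 1/9 ≈ 0.111.
Is 1/9 < 1? YES.
Since P[∪ A_i] ≤ 1/9 < 1, the complement has P[∩ A_i^c] ≥ 1 − 1/9 = 8/9 > 0, so some outcome avoids every A_i.

20·p = 1/9 ≈ 0.111; existence CERTIFIED by the union bound.


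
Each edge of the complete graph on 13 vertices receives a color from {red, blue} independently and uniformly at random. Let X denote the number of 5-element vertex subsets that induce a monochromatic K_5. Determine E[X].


Let X = Σ_S X_S over the C(13, 5) = 1287 subsets S of size 5, where X_S = 1 if the K_5 on S is monochromatic.
For a fixed S, the K_5 on S has C(5, 2) = 10 edges. P[all 10 edges red] = (1/2)^10, and likewise for blue, so P[monochromatic] = 2·(1/2)^10 = 2^{1 − 10} = 1/512.
Summing: E[X] = C(13, 5) · 2^{1 − 10} = 1287 · 1/512 = 1287/512.
Numerically: E[X] ≈ 2.513672.

E[X] = C(13,5)·2^(1−C(5,2)) = 1287/512 ≈ 2.513672.
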